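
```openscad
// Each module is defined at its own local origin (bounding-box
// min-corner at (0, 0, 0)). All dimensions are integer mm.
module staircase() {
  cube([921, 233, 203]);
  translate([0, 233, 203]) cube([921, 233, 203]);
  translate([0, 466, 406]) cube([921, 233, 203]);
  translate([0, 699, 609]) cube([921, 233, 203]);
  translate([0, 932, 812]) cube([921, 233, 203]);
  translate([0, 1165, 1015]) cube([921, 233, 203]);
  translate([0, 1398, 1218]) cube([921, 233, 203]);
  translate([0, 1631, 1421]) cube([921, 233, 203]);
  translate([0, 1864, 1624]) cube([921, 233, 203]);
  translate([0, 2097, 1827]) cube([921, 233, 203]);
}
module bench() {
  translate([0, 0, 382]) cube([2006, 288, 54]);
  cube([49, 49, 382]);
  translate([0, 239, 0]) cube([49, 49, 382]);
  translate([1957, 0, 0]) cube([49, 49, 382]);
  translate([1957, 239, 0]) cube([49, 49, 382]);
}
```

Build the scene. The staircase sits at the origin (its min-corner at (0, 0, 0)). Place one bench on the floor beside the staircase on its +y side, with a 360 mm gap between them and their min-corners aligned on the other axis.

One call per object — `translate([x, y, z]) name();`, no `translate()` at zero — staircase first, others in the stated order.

staircase();
translate([0, 2690, 0]) bench();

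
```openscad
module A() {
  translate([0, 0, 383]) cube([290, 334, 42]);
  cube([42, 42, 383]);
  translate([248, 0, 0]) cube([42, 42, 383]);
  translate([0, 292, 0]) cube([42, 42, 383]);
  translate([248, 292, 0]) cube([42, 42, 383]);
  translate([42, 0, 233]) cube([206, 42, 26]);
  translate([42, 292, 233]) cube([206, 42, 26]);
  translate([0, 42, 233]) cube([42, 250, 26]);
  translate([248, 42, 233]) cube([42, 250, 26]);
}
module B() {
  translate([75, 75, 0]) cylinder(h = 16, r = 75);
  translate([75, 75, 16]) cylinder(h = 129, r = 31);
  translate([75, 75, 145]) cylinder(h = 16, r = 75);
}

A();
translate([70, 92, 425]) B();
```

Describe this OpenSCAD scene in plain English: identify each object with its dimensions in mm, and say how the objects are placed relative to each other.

A is a simple wooden stool: a rectangular seat 290 mm (x) by 334 mm (y), 42 mm thick, top face at z = 425 mm, on four square legs, each 42×42 mm in cross-section. The legs rest on z = 0, each flush with a corner of the seat. Four stretchers, 42 mm wide and 26 mm tall, connect adjacent legs with their undersides at z = 233 mm, each running between the inner faces of the legs it joins and aligned with the legs' outer faces on the other axis.

B is a spool: two coaxial disc flanges of radius 75 mm and thickness 16 mm, joined by a core cylinder of radius 31 mm and height 129 mm. The lower flange rests on z = 0 and the three cylinders share a vertical axis.

The spool is on top of the stool, centred.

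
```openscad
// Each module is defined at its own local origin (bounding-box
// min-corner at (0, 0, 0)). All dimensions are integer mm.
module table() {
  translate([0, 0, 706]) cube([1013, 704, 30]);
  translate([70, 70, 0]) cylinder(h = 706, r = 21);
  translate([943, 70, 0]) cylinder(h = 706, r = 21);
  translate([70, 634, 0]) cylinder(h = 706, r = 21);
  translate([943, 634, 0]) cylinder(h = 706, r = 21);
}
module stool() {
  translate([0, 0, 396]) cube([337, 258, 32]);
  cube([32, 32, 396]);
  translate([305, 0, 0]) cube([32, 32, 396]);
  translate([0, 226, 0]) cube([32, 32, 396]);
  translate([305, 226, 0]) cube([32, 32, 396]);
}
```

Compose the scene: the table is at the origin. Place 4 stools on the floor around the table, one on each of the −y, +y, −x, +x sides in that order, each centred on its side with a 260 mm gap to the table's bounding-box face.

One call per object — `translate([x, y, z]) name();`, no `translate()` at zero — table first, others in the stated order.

table();
translate([338, -518, 0]) stool();
translate([338, 964, 0]) stool();
translate([-597, 223, 0]) stool();
translate([1273, 223, 0]) stool();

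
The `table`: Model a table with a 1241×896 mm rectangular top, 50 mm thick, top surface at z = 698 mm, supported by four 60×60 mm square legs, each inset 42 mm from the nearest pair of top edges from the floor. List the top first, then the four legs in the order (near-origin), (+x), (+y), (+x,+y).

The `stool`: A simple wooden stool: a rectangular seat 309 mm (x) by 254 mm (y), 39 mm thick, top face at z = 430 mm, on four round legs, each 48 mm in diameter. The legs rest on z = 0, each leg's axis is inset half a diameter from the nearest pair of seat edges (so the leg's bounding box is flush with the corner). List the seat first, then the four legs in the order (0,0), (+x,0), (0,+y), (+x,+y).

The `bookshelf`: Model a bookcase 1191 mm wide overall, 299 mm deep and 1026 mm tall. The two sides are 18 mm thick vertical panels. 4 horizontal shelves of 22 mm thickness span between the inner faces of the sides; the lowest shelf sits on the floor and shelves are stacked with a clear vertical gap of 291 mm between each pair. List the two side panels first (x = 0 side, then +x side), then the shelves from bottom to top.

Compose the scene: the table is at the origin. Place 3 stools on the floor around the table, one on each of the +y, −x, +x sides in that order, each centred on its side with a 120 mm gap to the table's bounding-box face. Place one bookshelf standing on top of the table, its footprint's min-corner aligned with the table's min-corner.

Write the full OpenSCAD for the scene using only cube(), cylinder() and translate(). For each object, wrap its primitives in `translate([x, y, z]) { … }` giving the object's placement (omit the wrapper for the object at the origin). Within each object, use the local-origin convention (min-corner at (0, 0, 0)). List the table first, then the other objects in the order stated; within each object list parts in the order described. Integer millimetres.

translate([0, 0, 648]) cube([1241, 896, 50]);
translate([42, 42, 0]) cube([60, 60, 648]);
translate([1139, 42, 0]) cube([60, 60, 648]);
translate([42, 794, 0]) cube([60, 60, 648]);
translate([1139, 794, 0]) cube([60, 60, 648]);
translate([466, 1016, 0]) {
  translate([0, 0, 391]) cube([309, 254, 39]);
  translate([24, 24, 0]) cylinder(h = 391, r = 24);
  translate([285, 24, 0]) cylinder(h = 391, r = 24);
  translate([24, 230, 0]) cylinder(h = 391, r = 24);
  translate([285, 230, 0]) cylinder(h = 391, r = 24);
}
translate([-429, 321, 0]) {
  translate([0, 0, 391]) cube([309, 254, 39]);
  translate([24, 24, 0]) cylinder(h = 391, r = 24);
  translate([285, 24, 0]) cylinder(h = 391, r = 24);
  translate([24, 230, 0]) cylinder(h = 391, r = 24);
  translate([285, 230, 0]) cylinder(h = 391, r = 24);
}
translate([1361, 321, 0]) {
  translate([0, 0, 391]) cube([309, 254, 39]);
  translate([24, 24, 0]) cylinder(h = 391, r = 24);
  translate([285, 24, 0]) cylinder(h = 391, r = 24);
  translate([24, 230, 0]) cylinder(h = 391, r = 24);
  translate([285, 230, 0]) cylinder(h = 391, r = 24);
}
translate([0, 0, 698]) {
  cube([18, 299, 1026]);
  translate([1173, 0, 0]) cube([18, 299, 1026]);
  translate([18, 0, 0]) cube([1155, 299, 22]);
  translate([18, 0, 313]) cube([1155, 299, 22]);
  translate([18, 0, 626]) cube([1155, 299, 22]);
  translate([18, 0, 939]) cube([1155, 299, 22]);
}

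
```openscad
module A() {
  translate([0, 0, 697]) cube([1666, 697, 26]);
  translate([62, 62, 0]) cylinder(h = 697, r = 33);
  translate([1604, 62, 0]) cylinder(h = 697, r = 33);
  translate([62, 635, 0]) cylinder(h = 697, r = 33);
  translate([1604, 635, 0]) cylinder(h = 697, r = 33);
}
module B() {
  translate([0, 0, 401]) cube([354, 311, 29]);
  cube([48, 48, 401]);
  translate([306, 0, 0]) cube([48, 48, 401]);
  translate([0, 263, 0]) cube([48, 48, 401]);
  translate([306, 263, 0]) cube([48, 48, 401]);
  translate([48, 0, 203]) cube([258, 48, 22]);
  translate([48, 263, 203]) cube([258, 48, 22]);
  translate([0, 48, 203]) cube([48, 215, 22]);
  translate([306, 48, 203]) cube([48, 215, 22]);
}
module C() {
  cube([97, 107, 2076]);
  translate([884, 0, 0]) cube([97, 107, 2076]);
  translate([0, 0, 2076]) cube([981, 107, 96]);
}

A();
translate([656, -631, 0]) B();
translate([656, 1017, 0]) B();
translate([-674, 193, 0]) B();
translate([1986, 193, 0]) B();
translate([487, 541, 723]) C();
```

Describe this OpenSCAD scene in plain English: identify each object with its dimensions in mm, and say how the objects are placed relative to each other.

A is a rectangular dining table. The top is 1666×697×26 mm with its upper surface at z = 723 mm. It stands on four round legs of 66 mm diameter, each leg's bounding box inset 29 mm from the nearest pair of top edges, running from the floor to the underside of the top.

B is a four-legged stool. The seat is a 354×311×29 mm slab whose top surface is at z = 430 mm; four square legs, each 48×48 mm in cross-section, run from the floor (z = 0) to the underside of the seat, each flush with a corner of the seat. Four stretchers, 48 mm wide and 22 mm tall, connect adjacent legs with their undersides at z = 203 mm, each running between the inner faces of the legs it joins and aligned with the legs' outer faces on the other axis.

C is a rectangular door frame: two vertical jambs of 97×107 mm section, 2076 mm tall, with a clear opening 787 mm wide between their inner faces. A header 96 mm tall and 107 mm deep lies on top of the jambs and spans the full outside width.

Four stools sit around the table at the −y, +y, −x, +x sides. The door frame is on top of the table.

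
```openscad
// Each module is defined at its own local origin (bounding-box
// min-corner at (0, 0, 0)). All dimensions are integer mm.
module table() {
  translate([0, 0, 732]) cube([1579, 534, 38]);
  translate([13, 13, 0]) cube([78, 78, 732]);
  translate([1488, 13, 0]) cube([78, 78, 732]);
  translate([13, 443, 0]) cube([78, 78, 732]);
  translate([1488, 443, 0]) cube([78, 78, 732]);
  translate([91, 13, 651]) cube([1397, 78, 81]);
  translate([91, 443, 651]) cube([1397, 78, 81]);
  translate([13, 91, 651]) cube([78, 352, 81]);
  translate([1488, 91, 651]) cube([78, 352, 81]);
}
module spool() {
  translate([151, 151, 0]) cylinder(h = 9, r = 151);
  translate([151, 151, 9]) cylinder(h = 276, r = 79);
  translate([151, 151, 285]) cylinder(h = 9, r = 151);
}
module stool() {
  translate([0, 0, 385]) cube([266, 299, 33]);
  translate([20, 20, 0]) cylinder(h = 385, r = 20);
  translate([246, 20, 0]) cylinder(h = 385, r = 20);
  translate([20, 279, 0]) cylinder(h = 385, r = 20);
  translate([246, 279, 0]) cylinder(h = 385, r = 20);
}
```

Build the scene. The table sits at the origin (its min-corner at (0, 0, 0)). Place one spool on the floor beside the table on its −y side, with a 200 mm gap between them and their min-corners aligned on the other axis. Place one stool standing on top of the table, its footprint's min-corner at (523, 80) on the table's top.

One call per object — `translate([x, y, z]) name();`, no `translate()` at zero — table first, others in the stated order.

table();
translate([0, -502, 0]) spool();
translate([523, 80, 770]) stool();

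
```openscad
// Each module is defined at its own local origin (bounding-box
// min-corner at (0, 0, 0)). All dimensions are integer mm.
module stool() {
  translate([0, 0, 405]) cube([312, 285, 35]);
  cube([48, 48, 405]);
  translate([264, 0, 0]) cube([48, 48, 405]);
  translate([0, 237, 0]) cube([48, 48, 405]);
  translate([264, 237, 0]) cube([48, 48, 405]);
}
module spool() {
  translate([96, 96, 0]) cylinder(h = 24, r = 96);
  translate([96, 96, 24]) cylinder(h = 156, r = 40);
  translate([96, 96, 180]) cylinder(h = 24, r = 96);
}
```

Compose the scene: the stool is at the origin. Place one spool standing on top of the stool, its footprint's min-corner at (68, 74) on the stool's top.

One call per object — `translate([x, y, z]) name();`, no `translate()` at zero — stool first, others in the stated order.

stool();
translate([68, 74, 440]) spool();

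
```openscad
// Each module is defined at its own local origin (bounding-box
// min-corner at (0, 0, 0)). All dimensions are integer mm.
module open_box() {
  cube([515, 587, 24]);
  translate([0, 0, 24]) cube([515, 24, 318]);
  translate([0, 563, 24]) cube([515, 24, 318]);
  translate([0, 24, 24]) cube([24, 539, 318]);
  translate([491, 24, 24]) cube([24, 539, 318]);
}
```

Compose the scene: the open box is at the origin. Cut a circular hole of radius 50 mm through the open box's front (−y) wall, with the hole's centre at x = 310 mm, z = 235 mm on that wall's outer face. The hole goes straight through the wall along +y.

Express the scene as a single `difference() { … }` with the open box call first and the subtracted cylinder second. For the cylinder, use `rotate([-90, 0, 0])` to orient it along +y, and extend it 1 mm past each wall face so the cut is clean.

difference() {
  open_box();
  translate([310, -1, 235]) rotate([-90, 0, 0]) cylinder(h = 26, r = 50);
}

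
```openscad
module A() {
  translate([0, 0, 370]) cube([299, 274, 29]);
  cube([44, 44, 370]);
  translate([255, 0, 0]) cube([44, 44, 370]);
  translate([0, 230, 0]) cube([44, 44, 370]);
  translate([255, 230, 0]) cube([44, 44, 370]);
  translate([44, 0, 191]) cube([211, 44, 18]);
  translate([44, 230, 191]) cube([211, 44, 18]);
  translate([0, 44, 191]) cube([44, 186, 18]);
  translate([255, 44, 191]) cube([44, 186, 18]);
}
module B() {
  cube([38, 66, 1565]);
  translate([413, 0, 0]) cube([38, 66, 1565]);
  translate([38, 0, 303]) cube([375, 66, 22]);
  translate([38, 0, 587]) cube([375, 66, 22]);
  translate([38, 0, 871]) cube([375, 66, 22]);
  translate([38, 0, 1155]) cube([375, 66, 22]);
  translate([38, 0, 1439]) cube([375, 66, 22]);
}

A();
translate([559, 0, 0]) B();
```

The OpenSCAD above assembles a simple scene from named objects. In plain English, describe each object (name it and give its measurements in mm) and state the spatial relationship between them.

A is a four-legged stool. The seat is a 299×274×29 mm slab whose top surface is at z = 399 mm; four square legs, each 44×44 mm in cross-section, run from the floor (z = 0) to the underside of the seat, each flush with a corner of the seat. Four stretchers, 44 mm wide and 18 mm tall, connect adjacent legs with their undersides at z = 191 mm, each running between the inner faces of the legs it joins and aligned with the legs' outer faces on the other axis.

B is a straight ladder. Two 38×66 mm vertical rails, 1565 mm tall, stand 451 mm apart (outside-to-outside) with their front faces coplanar on the −y side. 5 rungs, each 66 mm deep and 22 mm tall, span between the inner faces of the rails, front faces flush with the rails. The lowest rung's underside is at z = 303 mm and rungs are spaced 284 mm apart (underside to underside).

The ladder is on the floor beside the stool on its +x side.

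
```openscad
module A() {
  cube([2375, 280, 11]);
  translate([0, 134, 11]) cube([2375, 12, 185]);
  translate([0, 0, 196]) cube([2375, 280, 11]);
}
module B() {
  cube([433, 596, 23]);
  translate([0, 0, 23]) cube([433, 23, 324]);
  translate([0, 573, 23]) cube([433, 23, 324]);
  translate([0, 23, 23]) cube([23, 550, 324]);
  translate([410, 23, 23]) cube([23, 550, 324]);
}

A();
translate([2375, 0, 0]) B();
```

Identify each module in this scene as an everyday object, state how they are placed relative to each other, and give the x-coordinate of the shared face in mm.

A is an I-beam. B is an open box. The open box is against the I-beam's +x side, with their −y faces flush. The x-coordinate of the shared face is 2375 mm.

The I-beam's +x face and the open box's −x face are both at x = 2375 mm.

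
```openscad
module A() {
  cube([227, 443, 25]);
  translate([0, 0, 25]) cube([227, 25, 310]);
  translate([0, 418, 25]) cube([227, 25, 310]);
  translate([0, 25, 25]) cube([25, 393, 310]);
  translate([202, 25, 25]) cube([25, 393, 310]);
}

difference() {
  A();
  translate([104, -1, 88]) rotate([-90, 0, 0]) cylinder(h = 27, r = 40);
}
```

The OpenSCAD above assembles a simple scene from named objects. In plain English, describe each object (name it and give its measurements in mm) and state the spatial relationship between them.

A is an open-topped rectangular box: outside dimensions 227×443×335 mm, with a uniform wall and base thickness of 25 mm. The base is a full 227×443 slab on the floor; four walls sit on top of the base. The front and back walls (the −y and +y sides) span the full width; the two side walls fit between them.

The open box has a circular hole of radius 40 mm through its front wall, centred at (x = 104, z = 88).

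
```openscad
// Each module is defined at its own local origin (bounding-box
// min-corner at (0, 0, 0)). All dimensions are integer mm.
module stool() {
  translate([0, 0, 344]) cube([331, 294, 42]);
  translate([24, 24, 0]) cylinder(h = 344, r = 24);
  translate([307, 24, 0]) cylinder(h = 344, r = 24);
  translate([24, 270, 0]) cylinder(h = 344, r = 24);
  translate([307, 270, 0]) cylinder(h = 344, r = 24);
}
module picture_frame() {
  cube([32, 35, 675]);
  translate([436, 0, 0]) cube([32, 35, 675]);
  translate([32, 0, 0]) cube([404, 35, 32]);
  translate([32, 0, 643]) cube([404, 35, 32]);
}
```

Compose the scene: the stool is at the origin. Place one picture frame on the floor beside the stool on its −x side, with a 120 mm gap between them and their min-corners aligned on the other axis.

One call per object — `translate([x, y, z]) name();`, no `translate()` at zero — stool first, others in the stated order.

stool();
translate([-588, 0, 0]) picture_frame();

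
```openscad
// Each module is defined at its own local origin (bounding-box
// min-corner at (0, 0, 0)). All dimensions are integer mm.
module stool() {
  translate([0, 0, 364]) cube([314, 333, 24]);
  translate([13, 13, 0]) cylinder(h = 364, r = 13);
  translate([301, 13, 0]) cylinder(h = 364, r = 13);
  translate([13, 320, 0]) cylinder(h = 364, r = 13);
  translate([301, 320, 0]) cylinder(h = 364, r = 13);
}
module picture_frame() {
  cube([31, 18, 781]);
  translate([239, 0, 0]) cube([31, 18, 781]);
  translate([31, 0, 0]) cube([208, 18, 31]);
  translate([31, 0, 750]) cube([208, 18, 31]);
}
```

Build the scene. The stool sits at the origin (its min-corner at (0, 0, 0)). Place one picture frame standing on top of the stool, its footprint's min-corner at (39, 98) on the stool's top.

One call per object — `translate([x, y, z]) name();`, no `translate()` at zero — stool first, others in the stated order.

stool();
translate([39, 98, 388]) picture_frame();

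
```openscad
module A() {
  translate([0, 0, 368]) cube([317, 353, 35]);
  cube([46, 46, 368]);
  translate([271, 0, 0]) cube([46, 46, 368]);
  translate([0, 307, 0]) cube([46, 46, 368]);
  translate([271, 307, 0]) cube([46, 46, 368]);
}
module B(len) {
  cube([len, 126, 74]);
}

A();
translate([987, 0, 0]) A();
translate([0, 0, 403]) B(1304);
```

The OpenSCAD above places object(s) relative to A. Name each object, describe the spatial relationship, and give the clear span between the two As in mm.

A is a stool. B is a beam. A beam spans the tops of two stools. The clear span between the two stools is 670 mm.

Second stool starts at x = 987; first ends at x = 317; clear span = 987 − 317 = 670 mm.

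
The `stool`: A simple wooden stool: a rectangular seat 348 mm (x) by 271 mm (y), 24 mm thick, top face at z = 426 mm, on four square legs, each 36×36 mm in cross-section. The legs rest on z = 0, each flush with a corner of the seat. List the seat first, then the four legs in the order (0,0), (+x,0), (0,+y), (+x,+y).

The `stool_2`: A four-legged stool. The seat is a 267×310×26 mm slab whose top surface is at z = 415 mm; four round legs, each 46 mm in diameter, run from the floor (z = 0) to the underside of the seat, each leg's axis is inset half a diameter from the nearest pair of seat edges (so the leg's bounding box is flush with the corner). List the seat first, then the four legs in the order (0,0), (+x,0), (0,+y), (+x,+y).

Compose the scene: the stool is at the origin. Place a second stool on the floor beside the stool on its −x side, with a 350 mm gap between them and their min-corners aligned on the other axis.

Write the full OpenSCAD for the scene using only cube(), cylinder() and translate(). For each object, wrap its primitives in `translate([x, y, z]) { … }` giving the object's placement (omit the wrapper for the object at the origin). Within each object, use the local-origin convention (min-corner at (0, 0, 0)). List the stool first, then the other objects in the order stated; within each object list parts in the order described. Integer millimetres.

translate([0, 0, 402]) cube([348, 271, 24]);
cube([36, 36, 402]);
translate([312, 0, 0]) cube([36, 36, 402]);
translate([0, 235, 0]) cube([36, 36, 402]);
translate([312, 235, 0]) cube([36, 36, 402]);
translate([-617, 0, 0]) {
  translate([0, 0, 389]) cube([267, 310, 26]);
  translate([23, 23, 0]) cylinder(h = 389, r = 23);
  translate([244, 23, 0]) cylinder(h = 389, r = 23);
  translate([23, 287, 0]) cylinder(h = 389, r = 23);
  translate([244, 287, 0]) cylinder(h = 389, r = 23);
}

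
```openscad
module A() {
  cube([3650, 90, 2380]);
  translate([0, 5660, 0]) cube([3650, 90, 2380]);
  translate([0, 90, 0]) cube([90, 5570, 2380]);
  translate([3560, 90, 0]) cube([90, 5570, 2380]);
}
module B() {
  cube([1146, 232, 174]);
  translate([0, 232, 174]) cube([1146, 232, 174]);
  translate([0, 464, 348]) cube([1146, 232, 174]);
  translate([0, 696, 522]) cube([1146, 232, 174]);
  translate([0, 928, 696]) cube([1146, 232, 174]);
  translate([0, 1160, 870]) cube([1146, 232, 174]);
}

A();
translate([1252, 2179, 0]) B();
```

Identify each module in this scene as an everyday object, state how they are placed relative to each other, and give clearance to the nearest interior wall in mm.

A is a house frame. B is a staircase. The staircase sits inside the house frame, centred. The clearance to the nearest interior wall is 1162 mm.

Clearances: x = 1162, y = 2089; minimum 1162 mm.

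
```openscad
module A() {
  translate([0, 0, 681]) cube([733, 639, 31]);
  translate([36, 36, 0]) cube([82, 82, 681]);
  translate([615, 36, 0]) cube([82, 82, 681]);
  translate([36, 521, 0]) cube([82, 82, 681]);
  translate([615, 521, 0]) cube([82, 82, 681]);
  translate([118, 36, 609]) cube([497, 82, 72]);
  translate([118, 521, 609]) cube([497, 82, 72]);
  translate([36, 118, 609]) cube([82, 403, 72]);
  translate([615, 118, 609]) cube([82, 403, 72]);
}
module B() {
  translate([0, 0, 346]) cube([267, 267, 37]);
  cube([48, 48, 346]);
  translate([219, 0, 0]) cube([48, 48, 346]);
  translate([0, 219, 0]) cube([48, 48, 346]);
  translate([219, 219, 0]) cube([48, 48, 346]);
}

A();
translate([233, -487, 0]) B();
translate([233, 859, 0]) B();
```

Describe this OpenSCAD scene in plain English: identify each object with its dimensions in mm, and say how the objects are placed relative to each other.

A is a rectangular dining table. The top is 733×639×31 mm with its upper surface at z = 712 mm. It stands on four 82×82 mm square legs, each inset 36 mm from the nearest pair of top edges, running from the floor to the underside of the top. Four apron rails, 82 mm thick and 72 mm tall, run between adjacent legs with their top edges flush with the underside of the top and their outer faces flush with the legs' outer faces.

B is a four-legged stool. The seat is 267×267 mm, 37 mm thick, top at z = 383 mm. It stands on four square legs, each 48×48 mm in cross-section, from z = 0 to the seat underside, each flush with a corner of the seat.

Two stools sit around the table at the −y, +y sides.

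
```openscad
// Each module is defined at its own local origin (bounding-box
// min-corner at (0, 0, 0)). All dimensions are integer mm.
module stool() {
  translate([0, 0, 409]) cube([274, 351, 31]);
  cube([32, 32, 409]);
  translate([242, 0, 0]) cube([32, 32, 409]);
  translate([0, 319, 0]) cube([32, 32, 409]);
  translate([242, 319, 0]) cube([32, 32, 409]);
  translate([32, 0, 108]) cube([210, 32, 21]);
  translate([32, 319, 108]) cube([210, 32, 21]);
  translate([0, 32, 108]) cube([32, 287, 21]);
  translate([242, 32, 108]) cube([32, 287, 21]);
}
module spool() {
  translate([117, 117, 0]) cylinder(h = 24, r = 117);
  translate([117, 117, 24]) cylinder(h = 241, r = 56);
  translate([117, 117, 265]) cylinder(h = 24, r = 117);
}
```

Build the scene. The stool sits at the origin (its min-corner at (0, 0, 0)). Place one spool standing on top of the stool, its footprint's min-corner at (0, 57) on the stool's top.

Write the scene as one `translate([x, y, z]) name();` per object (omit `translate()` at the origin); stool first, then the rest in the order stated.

stool();
translate([0, 57, 440]) spool();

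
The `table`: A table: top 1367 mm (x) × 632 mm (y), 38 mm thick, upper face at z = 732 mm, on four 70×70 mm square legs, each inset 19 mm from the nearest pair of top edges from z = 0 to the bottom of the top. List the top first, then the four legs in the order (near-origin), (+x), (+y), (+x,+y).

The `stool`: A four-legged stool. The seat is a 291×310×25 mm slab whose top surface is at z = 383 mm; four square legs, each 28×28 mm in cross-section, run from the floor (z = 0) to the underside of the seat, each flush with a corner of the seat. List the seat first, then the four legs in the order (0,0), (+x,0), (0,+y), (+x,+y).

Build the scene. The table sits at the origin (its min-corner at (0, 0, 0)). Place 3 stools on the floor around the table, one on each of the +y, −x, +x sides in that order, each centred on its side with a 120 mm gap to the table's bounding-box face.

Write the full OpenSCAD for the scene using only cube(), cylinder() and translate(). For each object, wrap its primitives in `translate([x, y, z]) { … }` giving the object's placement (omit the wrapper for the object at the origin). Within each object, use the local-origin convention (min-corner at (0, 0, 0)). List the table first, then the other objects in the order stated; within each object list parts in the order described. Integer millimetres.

translate([0, 0, 694]) cube([1367, 632, 38]);
translate([19, 19, 0]) cube([70, 70, 694]);
translate([1278, 19, 0]) cube([70, 70, 694]);
translate([19, 543, 0]) cube([70, 70, 694]);
translate([1278, 543, 0]) cube([70, 70, 694]);
translate([538, 752, 0]) {
  translate([0, 0, 358]) cube([291, 310, 25]);
  cube([28, 28, 358]);
  translate([263, 0, 0]) cube([28, 28, 358]);
  translate([0, 282, 0]) cube([28, 28, 358]);
  translate([263, 282, 0]) cube([28, 28, 358]);
}
translate([-411, 161, 0]) {
  translate([0, 0, 358]) cube([291, 310, 25]);
  cube([28, 28, 358]);
  translate([263, 0, 0]) cube([28, 28, 358]);
  translate([0, 282, 0]) cube([28, 28, 358]);
  translate([263, 282, 0]) cube([28, 28, 358]);
}
translate([1487, 161, 0]) {
  translate([0, 0, 358]) cube([291, 310, 25]);
  cube([28, 28, 358]);
  translate([263, 0, 0]) cube([28, 28, 358]);
  translate([0, 282, 0]) cube([28, 28, 358]);
  translate([263, 282, 0]) cube([28, 28, 358]);
}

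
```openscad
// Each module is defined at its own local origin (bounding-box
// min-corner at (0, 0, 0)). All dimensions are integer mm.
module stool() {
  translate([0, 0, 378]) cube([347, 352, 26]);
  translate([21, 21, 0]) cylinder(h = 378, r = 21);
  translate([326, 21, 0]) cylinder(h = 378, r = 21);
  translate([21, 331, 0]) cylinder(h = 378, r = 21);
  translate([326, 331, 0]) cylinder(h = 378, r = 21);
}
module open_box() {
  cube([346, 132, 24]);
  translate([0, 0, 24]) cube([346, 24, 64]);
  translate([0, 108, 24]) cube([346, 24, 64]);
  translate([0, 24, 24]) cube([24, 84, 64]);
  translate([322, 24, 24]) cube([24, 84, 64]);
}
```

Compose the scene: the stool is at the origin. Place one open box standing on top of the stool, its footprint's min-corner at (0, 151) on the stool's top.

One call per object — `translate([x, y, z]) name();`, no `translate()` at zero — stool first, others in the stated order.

stool();
translate([0, 151, 404]) open_box();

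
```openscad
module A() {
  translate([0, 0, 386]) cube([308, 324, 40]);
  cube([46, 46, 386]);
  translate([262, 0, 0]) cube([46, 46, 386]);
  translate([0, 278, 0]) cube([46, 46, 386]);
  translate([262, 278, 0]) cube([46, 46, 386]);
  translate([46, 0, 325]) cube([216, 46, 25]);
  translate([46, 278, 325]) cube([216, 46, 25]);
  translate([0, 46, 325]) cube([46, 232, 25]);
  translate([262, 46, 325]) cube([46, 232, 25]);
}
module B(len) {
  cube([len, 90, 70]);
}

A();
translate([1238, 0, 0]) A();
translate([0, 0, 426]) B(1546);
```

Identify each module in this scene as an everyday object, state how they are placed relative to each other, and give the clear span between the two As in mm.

A is a stool. B is a beam. A beam spans the tops of two stools. The clear span between the two stools is 930 mm.

Second stool starts at x = 1238; first ends at x = 308; clear span = 1238 − 308 = 930 mm.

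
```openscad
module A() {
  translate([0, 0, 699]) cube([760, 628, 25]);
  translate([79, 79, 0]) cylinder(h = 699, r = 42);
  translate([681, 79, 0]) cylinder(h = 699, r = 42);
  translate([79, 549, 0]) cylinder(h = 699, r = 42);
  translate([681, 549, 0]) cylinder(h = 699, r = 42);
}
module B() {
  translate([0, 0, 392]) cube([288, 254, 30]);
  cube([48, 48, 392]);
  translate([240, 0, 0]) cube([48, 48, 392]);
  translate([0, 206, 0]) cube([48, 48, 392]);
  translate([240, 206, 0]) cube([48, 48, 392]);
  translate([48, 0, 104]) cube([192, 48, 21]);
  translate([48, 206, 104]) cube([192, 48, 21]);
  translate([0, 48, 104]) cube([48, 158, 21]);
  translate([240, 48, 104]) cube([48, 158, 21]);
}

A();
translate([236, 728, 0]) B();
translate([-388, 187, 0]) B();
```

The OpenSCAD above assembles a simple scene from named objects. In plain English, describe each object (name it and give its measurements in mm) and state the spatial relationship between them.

A is a rectangular dining table. The top is 760×628×25 mm with its upper surface at z = 724 mm. It stands on four round legs of 84 mm diameter, each leg's bounding box inset 37 mm from the nearest pair of top edges, running from the floor to the underside of the top.

B is a four-legged stool. The seat is 288×254 mm, 30 mm thick, top at z = 422 mm. It stands on four square legs, each 48×48 mm in cross-section, from z = 0 to the seat underside, each flush with a corner of the seat. Four stretchers, 48 mm wide and 21 mm tall, connect adjacent legs with their undersides at z = 104 mm, each running between the inner faces of the legs it joins and aligned with the legs' outer faces on the other axis.

Two stools sit around the table at the +y, −x sides.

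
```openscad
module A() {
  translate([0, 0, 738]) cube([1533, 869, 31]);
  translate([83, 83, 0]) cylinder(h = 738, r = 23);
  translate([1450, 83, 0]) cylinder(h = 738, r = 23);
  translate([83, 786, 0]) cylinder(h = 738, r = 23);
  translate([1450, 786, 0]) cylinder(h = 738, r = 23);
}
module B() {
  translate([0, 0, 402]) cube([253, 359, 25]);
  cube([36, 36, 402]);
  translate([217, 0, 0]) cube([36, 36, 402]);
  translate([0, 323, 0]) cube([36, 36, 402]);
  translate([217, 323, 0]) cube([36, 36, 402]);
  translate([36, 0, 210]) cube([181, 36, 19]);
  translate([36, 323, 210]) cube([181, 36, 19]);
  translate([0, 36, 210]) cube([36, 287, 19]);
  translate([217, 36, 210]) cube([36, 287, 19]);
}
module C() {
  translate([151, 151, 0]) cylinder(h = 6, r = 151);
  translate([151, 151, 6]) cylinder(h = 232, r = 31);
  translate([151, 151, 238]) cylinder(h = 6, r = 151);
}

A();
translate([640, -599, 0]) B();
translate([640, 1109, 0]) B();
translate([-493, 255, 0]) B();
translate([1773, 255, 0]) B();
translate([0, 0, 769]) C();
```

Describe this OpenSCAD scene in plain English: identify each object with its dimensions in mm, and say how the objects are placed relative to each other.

A is a table with a 1533×869 mm rectangular top, 31 mm thick, top surface at z = 769 mm, supported by four round legs of 46 mm diameter, each leg's bounding box inset 60 mm from the nearest pair of top edges, running from the floor.

B is a four-legged stool. The seat is a 253×359×25 mm slab whose top surface is at z = 427 mm; four square legs, each 36×36 mm in cross-section, run from the floor (z = 0) to the underside of the seat, each flush with a corner of the seat. Four stretchers, 36 mm wide and 19 mm tall, connect adjacent legs with their undersides at z = 210 mm, each running between the inner faces of the legs it joins and aligned with the legs' outer faces on the other axis.

C is a spool: two coaxial disc flanges of radius 151 mm and thickness 6 mm, joined by a core cylinder of radius 31 mm and height 232 mm. The lower flange rests on z = 0 and the three cylinders share a vertical axis.

Four stools sit around the table at the −y, +y, −x, +x sides. The spool is on top of the table.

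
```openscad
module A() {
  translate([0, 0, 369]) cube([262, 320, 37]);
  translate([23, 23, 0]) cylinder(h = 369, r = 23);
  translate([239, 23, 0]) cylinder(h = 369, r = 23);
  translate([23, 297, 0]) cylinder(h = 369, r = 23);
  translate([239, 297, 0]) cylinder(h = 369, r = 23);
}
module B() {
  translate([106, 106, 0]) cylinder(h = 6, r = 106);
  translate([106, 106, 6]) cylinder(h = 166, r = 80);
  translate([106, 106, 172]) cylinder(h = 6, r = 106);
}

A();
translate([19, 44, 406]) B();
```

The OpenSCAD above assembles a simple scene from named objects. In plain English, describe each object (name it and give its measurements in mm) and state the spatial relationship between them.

A is a four-legged stool. The seat is 262×320 mm, 37 mm thick, top at z = 406 mm. It stands on four round legs, each 46 mm in diameter, from z = 0 to the seat underside, each leg's axis is inset half a diameter from the nearest pair of seat edges (so the leg's bounding box is flush with the corner).

B is a spool: two coaxial disc flanges of radius 106 mm and thickness 6 mm, joined by a core cylinder of radius 80 mm and height 166 mm. The lower flange rests on z = 0 and the three cylinders share a vertical axis.

The spool is on top of the stool.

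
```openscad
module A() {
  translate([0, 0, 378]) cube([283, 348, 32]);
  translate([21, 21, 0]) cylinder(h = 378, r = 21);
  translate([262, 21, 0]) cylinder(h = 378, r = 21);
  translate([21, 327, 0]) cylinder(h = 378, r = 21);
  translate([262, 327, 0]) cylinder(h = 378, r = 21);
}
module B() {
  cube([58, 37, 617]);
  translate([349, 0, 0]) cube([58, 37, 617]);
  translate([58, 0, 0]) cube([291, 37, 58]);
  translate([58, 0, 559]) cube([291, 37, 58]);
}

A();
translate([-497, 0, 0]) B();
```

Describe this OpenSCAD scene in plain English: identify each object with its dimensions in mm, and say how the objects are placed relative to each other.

A is a four-legged stool. The seat is 283×348 mm, 32 mm thick, top at z = 410 mm. It stands on four round legs, each 42 mm in diameter, from z = 0 to the seat underside, each leg's axis is inset half a diameter from the nearest pair of seat edges (so the leg's bounding box is flush with the corner).

B is a rectangular picture frame lying in the x–z plane (depth along y). The opening is 291 mm wide (x) by 501 mm tall (z), surrounded by a border 58 mm wide on all four sides. The frame is 37 mm deep and is made of two full-height vertical stiles with two horizontal rails fitted between them.

The picture frame is on the floor beside the stool on its −x side.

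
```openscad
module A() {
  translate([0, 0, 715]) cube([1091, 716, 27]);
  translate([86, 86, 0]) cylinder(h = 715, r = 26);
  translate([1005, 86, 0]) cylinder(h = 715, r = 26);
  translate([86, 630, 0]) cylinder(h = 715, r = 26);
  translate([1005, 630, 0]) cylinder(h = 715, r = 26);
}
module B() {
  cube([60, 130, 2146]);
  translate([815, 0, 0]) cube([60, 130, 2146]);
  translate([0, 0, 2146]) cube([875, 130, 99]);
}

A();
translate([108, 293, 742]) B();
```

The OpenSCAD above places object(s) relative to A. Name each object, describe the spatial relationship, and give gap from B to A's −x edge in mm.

The door frame's min-x is at 108; the table's min-x is 0; gap = 108 mm.

A is a table. B is a door frame. The door frame is on top of the table, centred. The gap from the door frame to the table's −x edge is 108 mm.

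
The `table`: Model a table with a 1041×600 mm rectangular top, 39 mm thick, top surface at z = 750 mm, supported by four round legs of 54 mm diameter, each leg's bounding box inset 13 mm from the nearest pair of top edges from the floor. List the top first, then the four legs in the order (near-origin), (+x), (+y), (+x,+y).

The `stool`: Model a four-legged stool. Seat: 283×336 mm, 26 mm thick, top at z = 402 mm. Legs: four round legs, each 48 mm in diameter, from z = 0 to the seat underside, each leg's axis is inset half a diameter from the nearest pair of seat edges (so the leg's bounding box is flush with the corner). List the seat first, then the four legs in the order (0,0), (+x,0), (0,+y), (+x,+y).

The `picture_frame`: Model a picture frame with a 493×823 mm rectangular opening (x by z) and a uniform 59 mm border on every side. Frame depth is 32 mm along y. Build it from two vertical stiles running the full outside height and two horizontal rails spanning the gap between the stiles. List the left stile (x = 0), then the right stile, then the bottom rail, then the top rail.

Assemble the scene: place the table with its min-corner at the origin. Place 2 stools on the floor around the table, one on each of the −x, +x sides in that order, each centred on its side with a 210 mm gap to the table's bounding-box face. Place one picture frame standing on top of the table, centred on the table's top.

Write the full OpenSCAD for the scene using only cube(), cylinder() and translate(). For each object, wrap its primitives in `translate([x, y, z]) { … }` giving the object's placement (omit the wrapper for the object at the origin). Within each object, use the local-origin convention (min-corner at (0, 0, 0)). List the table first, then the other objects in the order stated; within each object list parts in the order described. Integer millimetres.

translate([0, 0, 711]) cube([1041, 600, 39]);
translate([40, 40, 0]) cylinder(h = 711, r = 27);
translate([1001, 40, 0]) cylinder(h = 711, r = 27);
translate([40, 560, 0]) cylinder(h = 711, r = 27);
translate([1001, 560, 0]) cylinder(h = 711, r = 27);
translate([-493, 132, 0]) {
  translate([0, 0, 376]) cube([283, 336, 26]);
  translate([24, 24, 0]) cylinder(h = 376, r = 24);
  translate([259, 24, 0]) cylinder(h = 376, r = 24);
  translate([24, 312, 0]) cylinder(h = 376, r = 24);
  translate([259, 312, 0]) cylinder(h = 376, r = 24);
}
translate([1251, 132, 0]) {
  translate([0, 0, 376]) cube([283, 336, 26]);
  translate([24, 24, 0]) cylinder(h = 376, r = 24);
  translate([259, 24, 0]) cylinder(h = 376, r = 24);
  translate([24, 312, 0]) cylinder(h = 376, r = 24);
  translate([259, 312, 0]) cylinder(h = 376, r = 24);
}
translate([215, 284, 750]) {
  cube([59, 32, 941]);
  translate([552, 0, 0]) cube([59, 32, 941]);
  translate([59, 0, 0]) cube([493, 32, 59]);
  translate([59, 0, 882]) cube([493, 32, 59]);
}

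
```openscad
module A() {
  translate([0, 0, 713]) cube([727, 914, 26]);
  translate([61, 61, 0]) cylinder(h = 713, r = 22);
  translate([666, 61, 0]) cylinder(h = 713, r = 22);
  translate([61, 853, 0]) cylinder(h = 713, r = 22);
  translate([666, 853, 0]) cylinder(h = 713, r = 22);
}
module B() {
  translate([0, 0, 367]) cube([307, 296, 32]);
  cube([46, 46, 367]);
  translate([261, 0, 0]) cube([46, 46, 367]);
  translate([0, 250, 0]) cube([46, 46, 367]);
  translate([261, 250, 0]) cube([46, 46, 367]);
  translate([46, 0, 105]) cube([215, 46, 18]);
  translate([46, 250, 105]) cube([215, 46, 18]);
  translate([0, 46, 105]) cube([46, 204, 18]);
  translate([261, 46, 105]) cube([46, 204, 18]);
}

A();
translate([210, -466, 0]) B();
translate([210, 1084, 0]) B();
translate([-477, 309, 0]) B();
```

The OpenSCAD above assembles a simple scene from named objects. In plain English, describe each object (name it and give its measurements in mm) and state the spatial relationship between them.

A is a rectangular dining table. The top is 727×914×26 mm with its upper surface at z = 739 mm. It stands on four round legs of 44 mm diameter, each leg's bounding box inset 39 mm from the nearest pair of top edges, running from the floor to the underside of the top.

B is a four-legged stool. The seat is 307×296 mm, 32 mm thick, top at z = 399 mm. It stands on four square legs, each 46×46 mm in cross-section, from z = 0 to the seat underside, each flush with a corner of the seat. Four stretchers, 46 mm wide and 18 mm tall, connect adjacent legs with their undersides at z = 105 mm, each running between the inner faces of the legs it joins and aligned with the legs' outer faces on the other axis.

Three stools sit around the table at the −y, +y, −x sides.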